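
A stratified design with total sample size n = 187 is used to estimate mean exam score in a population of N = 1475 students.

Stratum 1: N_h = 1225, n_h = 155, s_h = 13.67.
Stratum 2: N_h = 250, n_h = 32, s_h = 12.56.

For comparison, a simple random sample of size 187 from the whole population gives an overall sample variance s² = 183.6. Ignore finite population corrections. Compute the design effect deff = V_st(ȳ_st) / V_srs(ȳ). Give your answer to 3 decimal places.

V̂(ȳ_st) = Σ W_h² s_h²/n_h, with W_h = N_h/N and N = 1475:
  stratum 1: (1225/1475)²·13.67²/155 = 0.83156
  stratum 2: (250/1475)²·12.56²/32 = 0.14162
V_st = 0.97318
V_srs = s²/n = 183.6/187 = 0.981818
deff = V_st / V_srs = 0.97318/0.981818 = 0.9912

deff ≈ 0.991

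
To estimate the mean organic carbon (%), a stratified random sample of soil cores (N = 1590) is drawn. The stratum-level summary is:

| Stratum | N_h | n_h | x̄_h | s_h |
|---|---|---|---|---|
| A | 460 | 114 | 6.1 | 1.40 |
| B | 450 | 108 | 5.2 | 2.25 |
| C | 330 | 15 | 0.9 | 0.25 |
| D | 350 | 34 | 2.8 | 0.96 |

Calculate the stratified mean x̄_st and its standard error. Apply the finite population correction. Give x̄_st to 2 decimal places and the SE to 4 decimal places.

x̄_st = Σ W_h x̄_h = (460·6.1 + 450·5.2 + 330·0.9 + 350·2.8)/1590 = 4.03962
V̂(x̄_st) = Σ W_h² (1 − n_h/N_h) s_h²/n_h, with W_h = N_h/N and N = 1590:
  stratum A: (460/1590)²·(1 − 114/460)·1.40²/114 = 0.00108241
  stratum B: (450/1590)²·(1 − 108/450)·2.25²/108 = 0.00285355
  stratum C: (330/1590)²·(1 − 15/330)·0.25²/15 = 0.000171324
  stratum D: (350/1590)²·(1 − 34/350)·0.96²/34 = 0.00118584
V̂(x̄_st) = 0.00529312
SE(x̄_st) = √0.00529312 = 0.0727538

x̄_st ≈ 4.04, SE ≈ 0.0728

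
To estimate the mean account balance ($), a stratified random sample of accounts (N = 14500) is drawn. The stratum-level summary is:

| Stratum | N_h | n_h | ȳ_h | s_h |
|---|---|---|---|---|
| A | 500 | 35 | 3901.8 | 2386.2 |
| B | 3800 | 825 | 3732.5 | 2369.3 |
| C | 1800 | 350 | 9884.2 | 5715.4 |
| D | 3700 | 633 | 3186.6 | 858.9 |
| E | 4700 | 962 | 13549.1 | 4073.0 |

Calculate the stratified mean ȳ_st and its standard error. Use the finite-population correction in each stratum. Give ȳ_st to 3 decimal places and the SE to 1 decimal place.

ȳ_st ≈ 7544.631, SE ≈ 56.6

ȳ_st = Σ W_h ȳ_h = (500·3901.8 + 3800·3732.5 + 1800·9884.2 + 3700·3186.6 + 4700·13549.1)/14500 = 7544.63103
V̂(ȳ_st) = Σ W_h² (1 − n_h/N_h) s_h²/n_h, with W_h = N_h/N and N = 14500:
  stratum A: (500/14500)²·(1 − 35/500)·2386.2²/35 = 179.901
  stratum B: (3800/14500)²·(1 − 825/3800)·2369.3²/825 = 365.865
  stratum C: (1800/14500)²·(1 − 350/1800)·5715.4²/350 = 1158.59
  stratum D: (3700/14500)²·(1 − 633/3700)·858.9²/633 = 62.9015
  stratum E: (4700/14500)²·(1 − 962/4700)·4073.0²/962 = 1440.97
V̂(ȳ_st) = 3208.23
SE(ȳ_st) = √3208.23 = 56.6412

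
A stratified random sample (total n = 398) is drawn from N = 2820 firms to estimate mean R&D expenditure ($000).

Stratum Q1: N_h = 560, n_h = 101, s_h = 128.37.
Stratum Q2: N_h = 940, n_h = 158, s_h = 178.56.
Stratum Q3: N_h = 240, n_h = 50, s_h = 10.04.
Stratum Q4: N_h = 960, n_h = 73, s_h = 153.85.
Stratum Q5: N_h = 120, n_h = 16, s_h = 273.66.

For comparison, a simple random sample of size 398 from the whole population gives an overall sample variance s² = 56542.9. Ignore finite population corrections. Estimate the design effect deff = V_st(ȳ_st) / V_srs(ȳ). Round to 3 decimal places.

deff ≈ 0.527

V̂(ȳ_st) = Σ W_h² s_h²/n_h, with W_h = N_h/N and N = 2820:
  stratum Q1: (560/2820)²·128.37²/101 = 6.43404
  stratum Q2: (940/2820)²·178.56²/158 = 22.4217
  stratum Q3: (240/2820)²·10.04²/50 = 0.0146023
  stratum Q4: (960/2820)²·153.85²/73 = 37.5765
  stratum Q5: (120/2820)²·273.66²/16 = 8.47553
V_st = 74.9224
V_srs = s²/n = 56542.9/398 = 142.068
deff = V_st / V_srs = 74.9224/142.068 = 0.5274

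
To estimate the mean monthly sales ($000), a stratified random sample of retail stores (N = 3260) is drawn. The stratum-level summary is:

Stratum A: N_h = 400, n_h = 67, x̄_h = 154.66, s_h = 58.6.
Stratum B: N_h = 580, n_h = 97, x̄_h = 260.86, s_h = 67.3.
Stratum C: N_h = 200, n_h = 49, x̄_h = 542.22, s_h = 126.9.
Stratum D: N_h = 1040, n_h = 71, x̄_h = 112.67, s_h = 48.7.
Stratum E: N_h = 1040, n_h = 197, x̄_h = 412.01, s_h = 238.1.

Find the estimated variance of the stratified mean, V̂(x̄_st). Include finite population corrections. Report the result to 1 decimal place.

V̂(x̄_st) ≈ 29.7

V̂(x̄_st) = Σ W_h² (1 − n_h/N_h) s_h²/n_h, with W_h = N_h/N and N = 3260:
  stratum A: (400/3260)²·(1 − 67/400)·58.6²/67 = 0.642376
  stratum B: (580/3260)²·(1 − 97/580)·67.3²/97 = 1.23083
  stratum C: (200/3260)²·(1 − 49/200)·126.9²/49 = 0.933897
  stratum D: (1040/3260)²·(1 − 71/1040)·48.7²/71 = 3.16754
  stratum E: (1040/3260)²·(1 − 197/1040)·238.1²/197 = 23.7399
V̂(x̄_st) = 29.7145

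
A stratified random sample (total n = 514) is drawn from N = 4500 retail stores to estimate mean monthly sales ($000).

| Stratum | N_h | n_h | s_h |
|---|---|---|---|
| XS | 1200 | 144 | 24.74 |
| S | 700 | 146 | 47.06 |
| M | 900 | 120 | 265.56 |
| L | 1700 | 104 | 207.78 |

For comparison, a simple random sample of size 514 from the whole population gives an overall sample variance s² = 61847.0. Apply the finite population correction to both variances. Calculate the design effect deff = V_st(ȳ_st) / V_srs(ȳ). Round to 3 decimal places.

deff ≈ 0.718

V̂(ȳ_st) = Σ W_h² (1 − n_h/N_h) s_h²/n_h, with W_h = N_h/N and N = 4500:
  stratum XS: (1200/4500)²·(1 − 144/1200)·24.74²/144 = 0.265985
  stratum S: (700/4500)²·(1 − 146/700)·47.06²/146 = 0.290492
  stratum M: (900/4500)²·(1 − 120/900)·265.56²/120 = 20.3731
  stratum L: (1700/4500)²·(1 − 104/1700)·207.78²/104 = 55.62
V_st = 76.5495
V_srs = (1 − 514/4500)·61847.0/514 = 106.581
deff = V_st / V_srs = 76.5495/106.581 = 0.7182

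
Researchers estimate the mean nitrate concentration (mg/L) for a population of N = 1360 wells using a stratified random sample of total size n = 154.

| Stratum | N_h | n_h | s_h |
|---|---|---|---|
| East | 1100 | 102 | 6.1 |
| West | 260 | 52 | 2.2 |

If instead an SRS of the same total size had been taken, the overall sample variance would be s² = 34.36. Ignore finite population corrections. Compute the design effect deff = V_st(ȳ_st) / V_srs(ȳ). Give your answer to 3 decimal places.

V̂(ȳ_st) = Σ W_h² s_h²/n_h, with W_h = N_h/N and N = 1360:
  stratum East: (1100/1360)²·6.1²/102 = 0.238653
  stratum West: (260/1360)²·2.2²/52 = 0.00340182
V_st = 0.242055
V_srs = s²/n = 34.36/154 = 0.223117
deff = V_st / V_srs = 0.242055/0.223117 = 1.0849

deff ≈ 1.085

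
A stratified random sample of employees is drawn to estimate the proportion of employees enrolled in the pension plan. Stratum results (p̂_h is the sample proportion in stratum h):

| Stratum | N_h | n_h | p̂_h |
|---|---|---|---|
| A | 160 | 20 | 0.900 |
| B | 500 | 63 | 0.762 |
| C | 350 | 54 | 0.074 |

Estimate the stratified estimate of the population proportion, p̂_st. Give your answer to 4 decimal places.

p̂_st ≈ 0.5454

N = 1010; stratum weights W_h = N_h/N.
p̂_st = Σ W_h p̂_h = (160·0.900 + 500·0.762 + 350·0.074)/1010 = 0.54545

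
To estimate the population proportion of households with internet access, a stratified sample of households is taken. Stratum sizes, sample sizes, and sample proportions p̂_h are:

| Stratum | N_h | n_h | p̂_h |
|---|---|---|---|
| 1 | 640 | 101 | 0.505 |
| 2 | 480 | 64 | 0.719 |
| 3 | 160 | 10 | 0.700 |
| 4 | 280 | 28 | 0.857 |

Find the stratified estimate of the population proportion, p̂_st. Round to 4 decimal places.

N = 1560; stratum weights W_h = N_h/N.
p̂_st = Σ W_h p̂_h = (640·0.505 + 480·0.719 + 160·0.700 + 280·0.857)/1560 = 0.65403

p̂_st ≈ 0.6540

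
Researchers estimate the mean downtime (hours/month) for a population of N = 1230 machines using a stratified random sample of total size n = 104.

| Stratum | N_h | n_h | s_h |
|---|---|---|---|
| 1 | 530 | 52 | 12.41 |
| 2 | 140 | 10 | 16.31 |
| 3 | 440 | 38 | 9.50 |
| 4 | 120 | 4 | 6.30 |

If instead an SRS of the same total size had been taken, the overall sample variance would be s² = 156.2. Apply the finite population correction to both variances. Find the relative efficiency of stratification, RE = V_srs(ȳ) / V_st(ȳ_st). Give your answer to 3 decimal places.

V̂(ȳ_st) = Σ W_h² (1 − n_h/N_h) s_h²/n_h, with W_h = N_h/N and N = 1230:
  stratum 1: (530/1230)²·(1 − 52/530)·12.41²/52 = 0.495945
  stratum 2: (140/1230)²·(1 − 10/140)·16.31²/10 = 0.320014
  stratum 3: (440/1230)²·(1 − 38/440)·9.50²/38 = 0.277672
  stratum 4: (120/1230)²·(1 − 4/120)·6.30²/4 = 0.0912957
V_st = 1.18493
V_srs = (1 − 104/1230)·156.2/104 = 1.37493
Relative efficiency = V_srs / V_st = 1.37493/1.18493 = 1.1604

RE ≈ 1.160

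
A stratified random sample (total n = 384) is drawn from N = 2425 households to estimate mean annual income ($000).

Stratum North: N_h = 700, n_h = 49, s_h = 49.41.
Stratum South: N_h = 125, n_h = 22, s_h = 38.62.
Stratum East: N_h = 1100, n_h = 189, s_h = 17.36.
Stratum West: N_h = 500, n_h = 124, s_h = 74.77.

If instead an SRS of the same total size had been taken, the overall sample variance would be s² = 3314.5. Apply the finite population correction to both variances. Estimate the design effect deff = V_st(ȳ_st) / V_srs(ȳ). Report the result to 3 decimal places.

V̂(ȳ_st) = Σ W_h² (1 − n_h/N_h) s_h²/n_h, with W_h = N_h/N and N = 2425:
  stratum North: (700/2425)²·(1 − 49/700)·49.41²/49 = 3.86091
  stratum South: (125/2425)²·(1 − 22/125)·38.62²/22 = 0.148431
  stratum East: (1100/2425)²·(1 − 189/1100)·17.36²/189 = 0.271722
  stratum West: (500/2425)²·(1 − 124/500)·74.77²/124 = 1.44134
V_st = 5.7224
V_srs = (1 − 384/2425)·3314.5/384 = 7.26471
deff = V_st / V_srs = 5.7224/7.26471 = 0.7877

deff ≈ 0.788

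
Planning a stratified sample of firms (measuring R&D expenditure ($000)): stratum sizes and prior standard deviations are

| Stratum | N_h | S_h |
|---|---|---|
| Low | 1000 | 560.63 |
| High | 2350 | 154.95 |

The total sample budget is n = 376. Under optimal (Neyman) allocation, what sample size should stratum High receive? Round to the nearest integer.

148

Neyman allocation: n_h = n · N_h S_h / Σ N_i S_i, with n = 376.
  stratum Low: N_h·S_h = 1000·560.63 = 560630.00
  stratum High: N_h·S_h = 2350·154.95 = 364132.50
Σ N_h S_h = 924762.50
n for stratum High = 376·364132.50/924762.50 = 148.053 → 148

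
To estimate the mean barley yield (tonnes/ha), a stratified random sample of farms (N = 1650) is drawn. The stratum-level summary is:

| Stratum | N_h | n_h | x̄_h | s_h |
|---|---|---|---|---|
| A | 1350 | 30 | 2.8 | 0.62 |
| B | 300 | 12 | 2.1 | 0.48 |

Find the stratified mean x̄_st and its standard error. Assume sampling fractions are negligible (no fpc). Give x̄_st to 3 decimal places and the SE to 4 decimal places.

x̄_st ≈ 2.673, SE ≈ 0.0960

x̄_st = Σ W_h x̄_h = (1350·2.8 + 300·2.1)/1650 = 2.67273
V̂(x̄_st) = Σ W_h² s_h²/n_h, with W_h = N_h/N and N = 1650:
  stratum A: (1350/1650)²·0.62²/30 = 0.00857752
  stratum B: (300/1650)²·0.48²/12 = 0.000634711
V̂(x̄_st) = 0.00921223
SE(x̄_st) = √0.00921223 = 0.0959804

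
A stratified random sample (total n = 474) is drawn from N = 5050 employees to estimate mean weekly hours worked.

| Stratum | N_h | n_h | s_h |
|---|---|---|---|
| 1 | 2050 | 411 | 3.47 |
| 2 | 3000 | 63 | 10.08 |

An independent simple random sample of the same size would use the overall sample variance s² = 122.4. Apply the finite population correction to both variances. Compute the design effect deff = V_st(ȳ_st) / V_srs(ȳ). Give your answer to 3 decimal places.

V̂(ȳ_st) = Σ W_h² (1 − n_h/N_h) s_h²/n_h, with W_h = N_h/N and N = 5050:
  stratum 1: (2050/5050)²·(1 − 411/2050)·3.47²/411 = 0.00385982
  stratum 2: (3000/5050)²·(1 − 63/3000)·10.08²/63 = 0.557215
V_st = 0.561075
V_srs = (1 − 474/5050)·122.4/474 = 0.23399
deff = V_st / V_srs = 0.561075/0.23399 = 2.3979

deff ≈ 2.398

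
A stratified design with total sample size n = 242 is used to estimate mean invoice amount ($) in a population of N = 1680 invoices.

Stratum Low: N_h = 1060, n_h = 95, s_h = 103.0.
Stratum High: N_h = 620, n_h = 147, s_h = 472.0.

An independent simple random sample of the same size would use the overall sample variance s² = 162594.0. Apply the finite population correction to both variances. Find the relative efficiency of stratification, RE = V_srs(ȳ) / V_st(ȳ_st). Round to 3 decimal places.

V̂(ȳ_st) = Σ W_h² (1 − n_h/N_h) s_h²/n_h, with W_h = N_h/N and N = 1680:
  stratum Low: (1060/1680)²·(1 − 95/1060)·103.0²/95 = 40.473
  stratum High: (620/1680)²·(1 − 147/620)·472.0²/147 = 157.471
V_st = 197.944
V_srs = (1 − 242/1680)·162594.0/242 = 575.094
Relative efficiency = V_srs / V_st = 575.094/197.944 = 2.9053

RE ≈ 2.905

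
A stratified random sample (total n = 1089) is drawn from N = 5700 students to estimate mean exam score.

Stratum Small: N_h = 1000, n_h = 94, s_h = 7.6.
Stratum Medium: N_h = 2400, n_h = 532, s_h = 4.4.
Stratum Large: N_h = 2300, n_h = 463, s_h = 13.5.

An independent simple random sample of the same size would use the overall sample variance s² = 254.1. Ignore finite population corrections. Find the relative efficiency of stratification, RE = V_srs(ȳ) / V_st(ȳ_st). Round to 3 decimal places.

V̂(ȳ_st) = Σ W_h² s_h²/n_h, with W_h = N_h/N and N = 5700:
  stratum Small: (1000/5700)²·7.6²/94 = 0.0189125
  stratum Medium: (2400/5700)²·4.4²/532 = 0.00645159
  stratum Large: (2300/5700)²·13.5²/463 = 0.0640903
V_st = 0.0894544
V_srs = s²/n = 254.1/1089 = 0.233333
Relative efficiency = V_srs / V_st = 0.233333/0.0894544 = 2.6084

RE ≈ 2.608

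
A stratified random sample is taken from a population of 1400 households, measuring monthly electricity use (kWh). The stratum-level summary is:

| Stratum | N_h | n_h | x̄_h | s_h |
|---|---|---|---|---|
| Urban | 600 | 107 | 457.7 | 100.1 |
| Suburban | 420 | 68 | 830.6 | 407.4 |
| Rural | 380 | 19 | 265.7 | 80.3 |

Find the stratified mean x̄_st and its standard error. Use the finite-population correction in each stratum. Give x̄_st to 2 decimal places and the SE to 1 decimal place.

x̄_st ≈ 517.46, SE ≈ 14.9

x̄_st = Σ W_h x̄_h = (600·457.7 + 420·830.6 + 380·265.7)/1400 = 517.45571
V̂(x̄_st) = Σ W_h² (1 − n_h/N_h) s_h²/n_h, with W_h = N_h/N and N = 1400:
  stratum Urban: (600/1400)²·(1 − 107/600)·100.1²/107 = 14.1327
  stratum Suburban: (420/1400)²·(1 − 68/420)·407.4²/68 = 184.106
  stratum Rural: (380/1400)²·(1 − 19/380)·80.3²/19 = 23.7527
V̂(x̄_st) = 221.992
SE(x̄_st) = √221.992 = 14.8994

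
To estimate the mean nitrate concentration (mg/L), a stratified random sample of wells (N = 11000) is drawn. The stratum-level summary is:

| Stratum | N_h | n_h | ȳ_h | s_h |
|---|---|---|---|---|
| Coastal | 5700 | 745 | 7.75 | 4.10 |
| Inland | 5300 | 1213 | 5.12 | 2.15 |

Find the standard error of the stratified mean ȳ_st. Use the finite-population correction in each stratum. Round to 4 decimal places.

V̂(ȳ_st) = Σ W_h² (1 − n_h/N_h) s_h²/n_h, with W_h = N_h/N and N = 11000:
  stratum Coastal: (5700/11000)²·(1 − 745/5700)·4.10²/745 = 0.00526677
  stratum Inland: (5300/11000)²·(1 − 1213/5300)·2.15²/1213 = 0.000682199
V̂(ȳ_st) = 0.00594897
SE(ȳ_st) = √0.00594897 = 0.0771296

SE(ȳ_st) ≈ 0.0771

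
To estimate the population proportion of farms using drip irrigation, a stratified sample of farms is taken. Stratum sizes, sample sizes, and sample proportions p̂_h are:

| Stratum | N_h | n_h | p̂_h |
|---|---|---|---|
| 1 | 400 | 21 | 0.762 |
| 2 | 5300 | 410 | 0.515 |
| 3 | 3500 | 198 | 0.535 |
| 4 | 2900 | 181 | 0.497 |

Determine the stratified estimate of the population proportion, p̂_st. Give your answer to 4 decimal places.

p̂_st ≈ 0.5246

N = 12100; stratum weights W_h = N_h/N.
p̂_st = Σ W_h p̂_h = (400·0.762 + 5300·0.515 + 3500·0.535 + 2900·0.497)/12100 = 0.52464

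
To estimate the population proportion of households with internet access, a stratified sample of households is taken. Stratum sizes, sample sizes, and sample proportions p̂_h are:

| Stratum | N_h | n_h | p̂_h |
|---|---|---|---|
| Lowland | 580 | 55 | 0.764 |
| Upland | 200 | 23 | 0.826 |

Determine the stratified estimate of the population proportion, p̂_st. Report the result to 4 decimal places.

N = 780; stratum weights W_h = N_h/N.
p̂_st = Σ W_h p̂_h = (580·0.764 + 200·0.826)/780 = 0.77990

p̂_st ≈ 0.7799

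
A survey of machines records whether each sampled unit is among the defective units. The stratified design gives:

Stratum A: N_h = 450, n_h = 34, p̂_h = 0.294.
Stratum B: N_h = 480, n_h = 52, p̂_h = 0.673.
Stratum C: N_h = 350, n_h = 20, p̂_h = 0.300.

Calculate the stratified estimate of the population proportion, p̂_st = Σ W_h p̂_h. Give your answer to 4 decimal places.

p̂_st ≈ 0.4378

N = 1280; stratum weights W_h = N_h/N.
p̂_st = Σ W_h p̂_h = (450·0.294 + 480·0.673 + 350·0.300)/1280 = 0.43777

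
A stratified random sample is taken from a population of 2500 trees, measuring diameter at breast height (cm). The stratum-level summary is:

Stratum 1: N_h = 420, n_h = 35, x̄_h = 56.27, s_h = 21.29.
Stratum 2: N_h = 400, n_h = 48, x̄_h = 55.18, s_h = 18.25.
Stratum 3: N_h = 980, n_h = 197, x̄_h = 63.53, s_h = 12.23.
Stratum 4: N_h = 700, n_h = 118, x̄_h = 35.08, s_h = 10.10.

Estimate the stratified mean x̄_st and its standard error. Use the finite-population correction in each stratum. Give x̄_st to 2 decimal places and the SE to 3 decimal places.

x̄_st = Σ W_h x̄_h = (420·56.27 + 400·55.18 + 980·63.53 + 700·35.08)/2500 = 53.00832
V̂(x̄_st) = Σ W_h² (1 − n_h/N_h) s_h²/n_h, with W_h = N_h/N and N = 2500:
  stratum 1: (420/2500)²·(1 − 35/420)·21.29²/35 = 0.335053
  stratum 2: (400/2500)²·(1 − 48/400)·18.25²/48 = 0.156317
  stratum 3: (980/2500)²·(1 − 197/980)·12.23²/197 = 0.0932169
  stratum 4: (700/2500)²·(1 − 118/700)·10.10²/118 = 0.056351
V̂(x̄_st) = 0.640938
SE(x̄_st) = √0.640938 = 0.800586

x̄_st ≈ 53.01, SE ≈ 0.801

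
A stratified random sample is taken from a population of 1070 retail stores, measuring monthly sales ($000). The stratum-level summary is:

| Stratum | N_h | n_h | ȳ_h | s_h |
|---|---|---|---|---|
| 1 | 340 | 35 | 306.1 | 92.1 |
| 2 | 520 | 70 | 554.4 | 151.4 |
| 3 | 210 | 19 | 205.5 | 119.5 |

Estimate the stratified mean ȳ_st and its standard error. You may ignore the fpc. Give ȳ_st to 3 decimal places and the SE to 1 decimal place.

ȳ_st ≈ 407.025, SE ≈ 11.4

ȳ_st = Σ W_h ȳ_h = (340·306.1 + 520·554.4 + 210·205.5)/1070 = 407.02523
V̂(ȳ_st) = Σ W_h² s_h²/n_h, with W_h = N_h/N and N = 1070:
  stratum 1: (340/1070)²·92.1²/35 = 24.4704
  stratum 2: (520/1070)²·151.4²/70 = 77.338
  stratum 3: (210/1070)²·119.5²/19 = 28.9503
V̂(ȳ_st) = 130.759
SE(ȳ_st) = √130.759 = 11.435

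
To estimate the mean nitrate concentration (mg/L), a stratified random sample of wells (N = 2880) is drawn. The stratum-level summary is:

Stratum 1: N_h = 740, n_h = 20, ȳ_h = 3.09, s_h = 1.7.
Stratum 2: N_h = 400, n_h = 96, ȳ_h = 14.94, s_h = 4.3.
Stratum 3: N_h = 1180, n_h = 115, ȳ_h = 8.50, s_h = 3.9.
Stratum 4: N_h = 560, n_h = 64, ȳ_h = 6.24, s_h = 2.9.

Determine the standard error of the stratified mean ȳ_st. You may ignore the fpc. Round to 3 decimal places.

V̂(ȳ_st) = Σ W_h² s_h²/n_h, with W_h = N_h/N and N = 2880:
  stratum 1: (740/2880)²·1.7²/20 = 0.00953995
  stratum 2: (400/2880)²·4.3²/96 = 0.00371536
  stratum 3: (1180/2880)²·3.9²/115 = 0.0222029
  stratum 4: (560/2880)²·2.9²/64 = 0.00496829
V̂(ȳ_st) = 0.0404265
SE(ȳ_st) = √0.0404265 = 0.201064

SE(ȳ_st) ≈ 0.201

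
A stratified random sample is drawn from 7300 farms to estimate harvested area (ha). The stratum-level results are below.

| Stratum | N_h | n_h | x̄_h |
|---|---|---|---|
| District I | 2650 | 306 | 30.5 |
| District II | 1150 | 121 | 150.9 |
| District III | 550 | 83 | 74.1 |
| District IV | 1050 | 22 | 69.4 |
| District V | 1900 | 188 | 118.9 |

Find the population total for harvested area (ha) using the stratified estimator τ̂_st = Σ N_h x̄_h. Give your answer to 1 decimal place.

τ̂_st ≈ 593895.0

τ̂_st = Σ N_h x̄_h = 2650·30.5 + 1150·150.9 + 550·74.1 + 1050·69.4 + 1900·118.9 = 593895.0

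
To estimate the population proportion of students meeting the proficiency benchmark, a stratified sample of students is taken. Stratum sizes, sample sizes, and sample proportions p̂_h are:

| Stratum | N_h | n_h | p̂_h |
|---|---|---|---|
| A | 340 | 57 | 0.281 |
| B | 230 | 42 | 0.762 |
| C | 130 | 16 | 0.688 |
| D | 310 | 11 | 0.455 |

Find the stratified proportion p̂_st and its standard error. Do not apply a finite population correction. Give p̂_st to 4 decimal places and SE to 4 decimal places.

p̂_st ≈ 0.4963, SE ≈ 0.0567

N = 1010; stratum weights W_h = N_h/N.
p̂_st = Σ W_h p̂_h = (340·0.281 + 230·0.762 + 130·0.688 + 310·0.455)/1010 = 0.49633
V̂(p̂_st) = Σ W_h² p̂_h(1−p̂_h)/(n_h−1):
  stratum A: (340/1010)²·0.281·0.719/56 = 0.000408848
  stratum B: (230/1010)²·0.762·0.238/41 = 0.000229383
  stratum C: (130/1010)²·0.688·0.312/15 = 0.00023708
  stratum D: (310/1010)²·0.455·0.545/10 = 0.00233608
V̂(p̂_st) = 0.0032114; SE = √V̂ = 0.0566692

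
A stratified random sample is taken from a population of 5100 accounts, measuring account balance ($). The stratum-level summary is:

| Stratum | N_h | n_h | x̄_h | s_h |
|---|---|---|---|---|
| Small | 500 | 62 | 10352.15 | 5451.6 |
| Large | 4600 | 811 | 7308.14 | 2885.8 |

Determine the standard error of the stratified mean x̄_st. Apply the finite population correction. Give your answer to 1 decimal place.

V̂(x̄_st) = Σ W_h² (1 − n_h/N_h) s_h²/n_h, with W_h = N_h/N and N = 5100:
  stratum Small: (500/5100)²·(1 − 62/500)·5451.6²/62 = 4036.08
  stratum Large: (4600/5100)²·(1 − 811/4600)·2885.8²/811 = 6881.03
V̂(x̄_st) = 10917.1
SE(x̄_st) = √10917.1 = 104.485

SE(x̄_st) ≈ 104.5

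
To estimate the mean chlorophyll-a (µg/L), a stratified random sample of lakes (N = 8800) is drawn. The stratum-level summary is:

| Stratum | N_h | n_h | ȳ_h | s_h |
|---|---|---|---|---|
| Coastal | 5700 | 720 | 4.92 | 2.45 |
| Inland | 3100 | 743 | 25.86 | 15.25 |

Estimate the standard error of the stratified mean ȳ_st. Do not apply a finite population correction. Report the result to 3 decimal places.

SE(ȳ_st) ≈ 0.206

V̂(ȳ_st) = Σ W_h² s_h²/n_h, with W_h = N_h/N and N = 8800:
  stratum Coastal: (5700/8800)²·2.45²/720 = 0.00349771
  stratum Inland: (3100/8800)²·15.25²/743 = 0.0388427
V̂(ȳ_st) = 0.0423404
SE(ȳ_st) = √0.0423404 = 0.205768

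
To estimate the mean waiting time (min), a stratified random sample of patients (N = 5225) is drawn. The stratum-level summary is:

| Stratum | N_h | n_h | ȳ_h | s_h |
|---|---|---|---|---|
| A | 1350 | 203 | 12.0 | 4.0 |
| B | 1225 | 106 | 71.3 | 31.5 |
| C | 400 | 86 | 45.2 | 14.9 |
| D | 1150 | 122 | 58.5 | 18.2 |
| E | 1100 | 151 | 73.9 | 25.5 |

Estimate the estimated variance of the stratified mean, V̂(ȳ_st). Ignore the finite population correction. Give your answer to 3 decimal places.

V̂(ȳ_st) = Σ W_h² s_h²/n_h, with W_h = N_h/N and N = 5225:
  stratum A: (1350/5225)²·4.0²/203 = 0.00526161
  stratum B: (1225/5225)²·31.5²/106 = 0.514535
  stratum C: (400/5225)²·14.9²/86 = 0.0151294
  stratum D: (1150/5225)²·18.2²/122 = 0.131524
  stratum E: (1100/5225)²·25.5²/151 = 0.190861
V̂(ȳ_st) = 0.857311

V̂(ȳ_st) ≈ 0.857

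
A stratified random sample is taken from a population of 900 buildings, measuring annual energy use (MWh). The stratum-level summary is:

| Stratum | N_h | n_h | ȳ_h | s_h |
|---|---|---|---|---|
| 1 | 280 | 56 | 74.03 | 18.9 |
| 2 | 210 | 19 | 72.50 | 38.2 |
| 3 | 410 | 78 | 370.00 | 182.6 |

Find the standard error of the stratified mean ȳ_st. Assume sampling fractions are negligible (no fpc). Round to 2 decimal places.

SE(ȳ_st) ≈ 9.67

V̂(ȳ_st) = Σ W_h² s_h²/n_h, with W_h = N_h/N and N = 900:
  stratum 1: (280/900)²·18.9²/56 = 0.6174
  stratum 2: (210/900)²·38.2²/19 = 4.18145
  stratum 3: (410/900)²·182.6²/78 = 88.7135
V̂(ȳ_st) = 93.5123
SE(ȳ_st) = √93.5123 = 9.67018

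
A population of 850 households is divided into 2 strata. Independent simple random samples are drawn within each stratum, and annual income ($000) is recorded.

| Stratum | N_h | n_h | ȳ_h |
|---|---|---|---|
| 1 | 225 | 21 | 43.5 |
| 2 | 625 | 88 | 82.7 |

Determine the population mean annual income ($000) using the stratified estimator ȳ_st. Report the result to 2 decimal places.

N = Σ N_h = 850. Stratum weights W_h = N_h/N.
ȳ_st = (225·43.5 + 625·82.7) / 850 = 72.3235

ȳ_st ≈ 72.32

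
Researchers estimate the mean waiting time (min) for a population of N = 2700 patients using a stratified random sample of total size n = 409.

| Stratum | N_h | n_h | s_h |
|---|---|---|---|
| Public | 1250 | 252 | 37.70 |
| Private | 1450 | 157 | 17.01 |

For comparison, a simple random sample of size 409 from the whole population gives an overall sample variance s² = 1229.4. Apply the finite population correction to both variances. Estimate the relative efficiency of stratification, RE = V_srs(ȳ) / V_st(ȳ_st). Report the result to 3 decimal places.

RE ≈ 1.772

V̂(ȳ_st) = Σ W_h² (1 − n_h/N_h) s_h²/n_h, with W_h = N_h/N and N = 2700:
  stratum Public: (1250/2700)²·(1 − 252/1250)·37.70²/252 = 0.965151
  stratum Private: (1450/2700)²·(1 − 157/1450)·17.01²/157 = 0.473967
V_st = 1.43912
V_srs = (1 − 409/2700)·1229.4/409 = 2.55053
Relative efficiency = V_srs / V_st = 2.55053/1.43912 = 1.7723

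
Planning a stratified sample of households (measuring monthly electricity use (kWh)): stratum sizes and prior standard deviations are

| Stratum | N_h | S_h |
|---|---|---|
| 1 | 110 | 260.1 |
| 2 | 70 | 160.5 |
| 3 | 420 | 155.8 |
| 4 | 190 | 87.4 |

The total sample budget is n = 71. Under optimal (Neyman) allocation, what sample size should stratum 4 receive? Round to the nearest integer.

Neyman allocation: n_h = n · N_h S_h / Σ N_i S_i, with n = 71.
  stratum 1: N_h·S_h = 110·260.1 = 28611.00
  stratum 2: N_h·S_h = 70·160.5 = 11235.00
  stratum 3: N_h·S_h = 420·155.8 = 65436.00
  stratum 4: N_h·S_h = 190·87.4 = 16606.00
Σ N_h S_h = 121888.00
n for stratum 4 = 71·16606.00/121888.00 = 9.673 → 10

10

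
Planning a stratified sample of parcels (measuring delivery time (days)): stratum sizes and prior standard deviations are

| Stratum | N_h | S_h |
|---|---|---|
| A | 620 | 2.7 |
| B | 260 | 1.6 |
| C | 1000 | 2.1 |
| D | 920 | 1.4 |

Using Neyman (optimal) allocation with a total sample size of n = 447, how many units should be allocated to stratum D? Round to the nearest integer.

Neyman allocation: n_h = n · N_h S_h / Σ N_i S_i, with n = 447.
  stratum A: N_h·S_h = 620·2.7 = 1674.00
  stratum B: N_h·S_h = 260·1.6 = 416.00
  stratum C: N_h·S_h = 1000·2.1 = 2100.00
  stratum D: N_h·S_h = 920·1.4 = 1288.00
Σ N_h S_h = 5478.00
n for stratum D = 447·1288.00/5478.00 = 105.100 → 105

105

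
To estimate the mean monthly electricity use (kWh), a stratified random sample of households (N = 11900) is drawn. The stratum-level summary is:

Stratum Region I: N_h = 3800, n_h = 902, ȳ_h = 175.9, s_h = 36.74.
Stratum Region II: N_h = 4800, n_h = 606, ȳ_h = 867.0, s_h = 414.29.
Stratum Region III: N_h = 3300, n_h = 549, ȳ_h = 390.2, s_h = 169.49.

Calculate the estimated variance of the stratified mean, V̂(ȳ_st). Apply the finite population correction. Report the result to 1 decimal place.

V̂(ȳ_st) = Σ W_h² (1 − n_h/N_h) s_h²/n_h, with W_h = N_h/N and N = 11900:
  stratum Region I: (3800/11900)²·(1 − 902/3800)·36.74²/902 = 0.116375
  stratum Region II: (4800/11900)²·(1 − 606/4800)·414.29²/606 = 40.2635
  stratum Region III: (3300/11900)²·(1 − 549/3300)·169.49²/549 = 3.35449
V̂(ȳ_st) = 43.7344

V̂(ȳ_st) ≈ 43.7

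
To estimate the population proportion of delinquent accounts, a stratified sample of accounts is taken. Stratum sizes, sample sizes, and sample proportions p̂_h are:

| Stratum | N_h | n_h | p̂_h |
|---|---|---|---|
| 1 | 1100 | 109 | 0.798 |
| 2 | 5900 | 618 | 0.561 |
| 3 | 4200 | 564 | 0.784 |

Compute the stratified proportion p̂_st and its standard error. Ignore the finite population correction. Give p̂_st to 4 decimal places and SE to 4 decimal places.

p̂_st ≈ 0.6679, SE ≈ 0.0129

N = 11200; stratum weights W_h = N_h/N.
p̂_st = Σ W_h p̂_h = (1100·0.798 + 5900·0.561 + 4200·0.784)/11200 = 0.66790
V̂(p̂_st) = Σ W_h² p̂_h(1−p̂_h)/(n_h−1):
  stratum 1: (1100/11200)²·0.798·0.202/108 = 1.43973e-05
  stratum 2: (5900/11200)²·0.561·0.439/617 = 0.000110767
  stratum 3: (4200/11200)²·0.784·0.216/563 = 4.22984e-05
V̂(p̂_st) = 0.000167463; SE = √V̂ = 0.0129407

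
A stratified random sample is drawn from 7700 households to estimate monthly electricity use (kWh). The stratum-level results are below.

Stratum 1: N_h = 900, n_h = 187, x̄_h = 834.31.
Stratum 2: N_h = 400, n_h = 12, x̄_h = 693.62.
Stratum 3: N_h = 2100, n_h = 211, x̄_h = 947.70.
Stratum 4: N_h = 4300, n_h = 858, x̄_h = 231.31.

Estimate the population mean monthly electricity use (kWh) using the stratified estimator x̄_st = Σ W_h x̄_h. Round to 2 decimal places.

N = Σ N_h = 7700. Stratum weights W_h = N_h/N.
x̄_st = (900·834.31 + 400·693.62 + 2100·947.70 + 4300·231.31) / 7700 = 521.1857

x̄_st ≈ 521.19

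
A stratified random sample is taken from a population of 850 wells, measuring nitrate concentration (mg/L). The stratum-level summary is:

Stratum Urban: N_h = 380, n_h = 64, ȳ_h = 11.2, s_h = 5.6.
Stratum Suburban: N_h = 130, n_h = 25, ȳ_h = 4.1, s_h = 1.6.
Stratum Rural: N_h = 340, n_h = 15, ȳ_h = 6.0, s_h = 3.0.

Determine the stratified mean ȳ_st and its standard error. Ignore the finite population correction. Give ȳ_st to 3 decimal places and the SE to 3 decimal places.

ȳ_st ≈ 8.034, SE ≈ 0.443

ȳ_st = Σ W_h ȳ_h = (380·11.2 + 130·4.1 + 340·6.0)/850 = 8.03412
V̂(ȳ_st) = Σ W_h² s_h²/n_h, with W_h = N_h/N and N = 850:
  stratum Urban: (380/850)²·5.6²/64 = 0.0979322
  stratum Suburban: (130/850)²·1.6²/25 = 0.00239524
  stratum Rural: (340/850)²·3.0²/15 = 0.096
V̂(ȳ_st) = 0.196327
SE(ȳ_st) = √0.196327 = 0.443088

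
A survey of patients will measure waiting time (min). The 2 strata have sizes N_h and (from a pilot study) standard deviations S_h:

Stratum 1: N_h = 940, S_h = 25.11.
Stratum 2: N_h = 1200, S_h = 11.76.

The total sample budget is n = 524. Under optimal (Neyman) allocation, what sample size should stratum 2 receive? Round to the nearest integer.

Neyman allocation: n_h = n · N_h S_h / Σ N_i S_i, with n = 524.
  stratum 1: N_h·S_h = 940·25.11 = 23603.40
  stratum 2: N_h·S_h = 1200·11.76 = 14112.00
Σ N_h S_h = 37715.40
n for stratum 2 = 524·14112.00/37715.40 = 196.065 → 196

196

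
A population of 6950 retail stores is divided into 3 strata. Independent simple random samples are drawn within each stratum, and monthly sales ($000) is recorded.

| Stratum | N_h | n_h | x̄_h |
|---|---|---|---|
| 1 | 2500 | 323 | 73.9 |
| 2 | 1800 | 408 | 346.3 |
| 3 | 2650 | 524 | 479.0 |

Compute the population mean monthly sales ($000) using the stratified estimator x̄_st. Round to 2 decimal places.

N = Σ N_h = 6950. Stratum weights W_h = N_h/N.
x̄_st = (2500·73.9 + 1800·346.3 + 2650·479.0) / 6950 = 298.9122

x̄_st ≈ 298.91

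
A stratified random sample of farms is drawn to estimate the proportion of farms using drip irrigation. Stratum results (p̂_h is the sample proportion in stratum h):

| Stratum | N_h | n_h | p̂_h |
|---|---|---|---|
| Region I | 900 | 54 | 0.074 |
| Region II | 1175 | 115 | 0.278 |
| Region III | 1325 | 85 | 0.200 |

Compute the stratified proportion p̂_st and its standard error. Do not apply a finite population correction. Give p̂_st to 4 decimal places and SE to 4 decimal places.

N = 3400; stratum weights W_h = N_h/N.
p̂_st = Σ W_h p̂_h = (900·0.074 + 1175·0.278 + 1325·0.200)/3400 = 0.19360
V̂(p̂_st) = Σ W_h² p̂_h(1−p̂_h)/(n_h−1):
  stratum Region I: (900/3400)²·0.074·0.926/53 = 9.05929e-05
  stratum Region II: (1175/3400)²·0.278·0.722/114 = 0.000210279
  stratum Region III: (1325/3400)²·0.200·0.800/84 = 0.000289277
V̂(p̂_st) = 0.000590149; SE = √V̂ = 0.024293

p̂_st ≈ 0.1936, SE ≈ 0.0243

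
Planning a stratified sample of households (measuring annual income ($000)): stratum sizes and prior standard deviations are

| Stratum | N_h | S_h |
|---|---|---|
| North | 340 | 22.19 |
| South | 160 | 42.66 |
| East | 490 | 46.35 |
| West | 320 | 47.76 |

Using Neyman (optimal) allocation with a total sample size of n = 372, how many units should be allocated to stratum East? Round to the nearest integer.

161

Neyman allocation: n_h = n · N_h S_h / Σ N_i S_i, with n = 372.
  stratum North: N_h·S_h = 340·22.19 = 7544.60
  stratum South: N_h·S_h = 160·42.66 = 6825.60
  stratum East: N_h·S_h = 490·46.35 = 22711.50
  stratum West: N_h·S_h = 320·47.76 = 15283.20
Σ N_h S_h = 52364.90
n for stratum East = 372·22711.50/52364.90 = 161.342 → 161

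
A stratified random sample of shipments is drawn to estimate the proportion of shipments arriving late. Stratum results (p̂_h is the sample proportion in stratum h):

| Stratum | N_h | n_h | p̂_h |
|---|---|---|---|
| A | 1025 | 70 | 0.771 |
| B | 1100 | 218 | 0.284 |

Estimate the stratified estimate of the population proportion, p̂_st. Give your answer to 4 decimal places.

N = 2125; stratum weights W_h = N_h/N.
p̂_st = Σ W_h p̂_h = (1025·0.771 + 1100·0.284)/2125 = 0.51891

p̂_st ≈ 0.5189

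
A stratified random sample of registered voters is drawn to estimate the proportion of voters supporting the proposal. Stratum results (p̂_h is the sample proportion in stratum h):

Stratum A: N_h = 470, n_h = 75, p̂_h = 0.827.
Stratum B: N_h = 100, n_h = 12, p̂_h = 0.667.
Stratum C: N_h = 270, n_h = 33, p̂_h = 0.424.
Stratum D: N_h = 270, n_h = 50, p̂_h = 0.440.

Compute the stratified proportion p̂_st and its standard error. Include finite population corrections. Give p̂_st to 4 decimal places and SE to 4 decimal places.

p̂_st ≈ 0.6204, SE ≈ 0.0328

N = 1110; stratum weights W_h = N_h/N.
p̂_st = Σ W_h p̂_h = (470·0.827 + 100·0.667 + 270·0.424 + 270·0.440)/1110 = 0.62042
V̂(p̂_st) = Σ W_h² (1 − n_h/N_h) p̂_h(1−p̂_h)/(n_h−1):
  stratum A: (470/1110)²·(1 − 75/470)·0.827·0.173/74 = 0.000291319
  stratum B: (100/1110)²·(1 − 12/100)·0.667·0.333/11 = 0.000144216
  stratum C: (270/1110)²·(1 − 33/270)·0.424·0.576/32 = 0.000396373
  stratum D: (270/1110)²·(1 − 50/270)·0.440·0.560/49 = 0.000242429
V̂(p̂_st) = 0.00107434; SE = √V̂ = 0.0327771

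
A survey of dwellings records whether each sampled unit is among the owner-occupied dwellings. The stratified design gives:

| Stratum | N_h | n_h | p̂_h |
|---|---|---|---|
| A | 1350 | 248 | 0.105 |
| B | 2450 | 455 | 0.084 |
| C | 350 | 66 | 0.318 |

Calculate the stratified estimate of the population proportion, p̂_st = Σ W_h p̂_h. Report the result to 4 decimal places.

N = 4150; stratum weights W_h = N_h/N.
p̂_st = Σ W_h p̂_h = (1350·0.105 + 2450·0.084 + 350·0.318)/4150 = 0.11057

p̂_st ≈ 0.1106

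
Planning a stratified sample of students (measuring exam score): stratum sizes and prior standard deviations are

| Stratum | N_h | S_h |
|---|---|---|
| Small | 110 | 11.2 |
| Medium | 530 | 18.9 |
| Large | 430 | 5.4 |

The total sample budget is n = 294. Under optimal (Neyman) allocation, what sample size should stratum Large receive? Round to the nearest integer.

Neyman allocation: n_h = n · N_h S_h / Σ N_i S_i, with n = 294.
  stratum Small: N_h·S_h = 110·11.2 = 1232.00
  stratum Medium: N_h·S_h = 530·18.9 = 10017.00
  stratum Large: N_h·S_h = 430·5.4 = 2322.00
Σ N_h S_h = 13571.00
n for stratum Large = 294·2322.00/13571.00 = 50.303 → 50

50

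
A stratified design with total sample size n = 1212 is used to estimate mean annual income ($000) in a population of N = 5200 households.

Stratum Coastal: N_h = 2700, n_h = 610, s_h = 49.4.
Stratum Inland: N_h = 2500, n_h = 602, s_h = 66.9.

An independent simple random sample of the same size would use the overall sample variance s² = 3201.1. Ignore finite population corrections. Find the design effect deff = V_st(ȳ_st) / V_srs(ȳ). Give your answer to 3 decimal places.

V̂(ȳ_st) = Σ W_h² s_h²/n_h, with W_h = N_h/N and N = 5200:
  stratum Coastal: (2700/5200)²·49.4²/610 = 1.07856
  stratum Inland: (2500/5200)²·66.9²/602 = 1.71842
V_st = 2.79698
V_srs = s²/n = 3201.1/1212 = 2.64117
deff = V_st / V_srs = 2.79698/2.64117 = 1.0590

deff ≈ 1.059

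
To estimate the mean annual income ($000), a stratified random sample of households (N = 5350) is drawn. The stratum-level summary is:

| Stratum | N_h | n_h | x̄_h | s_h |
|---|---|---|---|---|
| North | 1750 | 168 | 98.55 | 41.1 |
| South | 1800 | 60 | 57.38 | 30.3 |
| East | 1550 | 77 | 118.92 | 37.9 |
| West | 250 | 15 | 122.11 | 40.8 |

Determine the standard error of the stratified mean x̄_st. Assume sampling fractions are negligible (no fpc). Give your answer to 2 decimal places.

SE(x̄_st) ≈ 2.15

V̂(x̄_st) = Σ W_h² s_h²/n_h, with W_h = N_h/N and N = 5350:
  stratum North: (1750/5350)²·41.1²/168 = 1.07583
  stratum South: (1800/5350)²·30.3²/60 = 1.73209
  stratum East: (1550/5350)²·37.9²/77 = 1.56583
  stratum West: (250/5350)²·40.8²/15 = 0.242327
V̂(x̄_st) = 4.61608
SE(x̄_st) = √4.61608 = 2.14851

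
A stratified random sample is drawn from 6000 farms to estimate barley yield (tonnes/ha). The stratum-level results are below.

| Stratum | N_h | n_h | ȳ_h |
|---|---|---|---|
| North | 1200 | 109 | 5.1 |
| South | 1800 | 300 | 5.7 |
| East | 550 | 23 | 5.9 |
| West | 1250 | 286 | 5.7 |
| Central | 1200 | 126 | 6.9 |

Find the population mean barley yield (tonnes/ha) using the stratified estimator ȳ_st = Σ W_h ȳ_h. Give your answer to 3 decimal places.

ȳ_st ≈ 5.838

N = Σ N_h = 6000. Stratum weights W_h = N_h/N.
ȳ_st = (1200·5.1 + 1800·5.7 + 550·5.9 + 1250·5.7 + 1200·6.9) / 6000 = 5.83833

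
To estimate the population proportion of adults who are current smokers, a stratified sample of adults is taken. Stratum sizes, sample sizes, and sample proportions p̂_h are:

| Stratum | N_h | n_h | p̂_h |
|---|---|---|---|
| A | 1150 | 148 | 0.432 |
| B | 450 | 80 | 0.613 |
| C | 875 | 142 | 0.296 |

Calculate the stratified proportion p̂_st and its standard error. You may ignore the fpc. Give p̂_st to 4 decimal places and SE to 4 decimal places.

p̂_st ≈ 0.4168, SE ≈ 0.0254

N = 2475; stratum weights W_h = N_h/N.
p̂_st = Σ W_h p̂_h = (1150·0.432 + 450·0.613 + 875·0.296)/2475 = 0.41683
V̂(p̂_st) = Σ W_h² p̂_h(1−p̂_h)/(n_h−1):
  stratum A: (1150/2475)²·0.432·0.568/147 = 0.000360379
  stratum B: (450/2475)²·0.613·0.387/79 = 9.92702e-05
  stratum C: (875/2475)²·0.296·0.704/141 = 0.000184719
V̂(p̂_st) = 0.000644368; SE = √V̂ = 0.0253844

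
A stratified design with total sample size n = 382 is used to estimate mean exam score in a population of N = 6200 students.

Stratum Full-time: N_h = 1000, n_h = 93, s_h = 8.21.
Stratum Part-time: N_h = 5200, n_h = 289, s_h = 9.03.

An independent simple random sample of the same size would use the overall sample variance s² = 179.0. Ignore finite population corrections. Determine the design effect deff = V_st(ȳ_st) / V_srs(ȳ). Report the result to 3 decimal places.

deff ≈ 0.464

V̂(ȳ_st) = Σ W_h² s_h²/n_h, with W_h = N_h/N and N = 6200:
  stratum Full-time: (1000/6200)²·8.21²/93 = 0.0188547
  stratum Part-time: (5200/6200)²·9.03²/289 = 0.198473
V_st = 0.217328
V_srs = s²/n = 179.0/382 = 0.468586
deff = V_st / V_srs = 0.217328/0.468586 = 0.4638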